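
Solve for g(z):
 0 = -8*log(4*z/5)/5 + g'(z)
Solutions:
 g(z) = C1 + 8*z*log(z)/5 - 8*z*log(5)/5 - 8*z/5 + 16*z*log(2)/5


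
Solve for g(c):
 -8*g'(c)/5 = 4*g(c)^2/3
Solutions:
 g(c) = 6/(C1 + 5*c)


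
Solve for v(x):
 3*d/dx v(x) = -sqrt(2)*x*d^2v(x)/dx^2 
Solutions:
 v(x) = C1 + C2*x^(1 - 3*sqrt(2)/2)


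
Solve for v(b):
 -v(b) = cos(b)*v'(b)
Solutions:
 v(b) = C1*sqrt(sin(b) - 1)/sqrt(sin(b) + 1)


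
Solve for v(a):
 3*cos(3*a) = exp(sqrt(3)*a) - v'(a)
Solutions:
 v(a) = C1 + sqrt(3)*exp(sqrt(3)*a)/3 - sin(3*a)


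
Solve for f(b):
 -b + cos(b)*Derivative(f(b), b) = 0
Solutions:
 f(b) = C1 + Integral(b/cos(b), b)


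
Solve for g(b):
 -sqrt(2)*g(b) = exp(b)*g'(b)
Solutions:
 g(b) = C1*exp(sqrt(2)*exp(-b))


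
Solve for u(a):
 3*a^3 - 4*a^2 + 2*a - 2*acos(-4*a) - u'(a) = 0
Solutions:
 u(a) = C1 + 3*a^4/4 - 4*a^3/3 + a^2 - 2*a*acos(-4*a) - sqrt(1 - 16*a^2)/2


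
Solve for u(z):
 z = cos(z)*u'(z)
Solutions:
 u(z) = C1 + Integral(z/cos(z), z)


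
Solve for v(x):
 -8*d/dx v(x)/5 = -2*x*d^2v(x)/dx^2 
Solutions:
 v(x) = C1 + C2*x^(9/5)


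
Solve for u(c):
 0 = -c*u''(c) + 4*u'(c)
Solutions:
 u(c) = C1 + C2*c^5


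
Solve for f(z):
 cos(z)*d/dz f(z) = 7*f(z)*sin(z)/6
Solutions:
 f(z) = C1/cos(z)^(7/6)


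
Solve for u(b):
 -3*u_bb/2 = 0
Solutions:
 u(b) = C1 + C2*b


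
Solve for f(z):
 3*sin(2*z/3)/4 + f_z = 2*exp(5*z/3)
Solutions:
 f(z) = C1 + 6*exp(5*z/3)/5 + 9*cos(2*z/3)/8


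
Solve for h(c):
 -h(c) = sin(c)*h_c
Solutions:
 h(c) = C1*sqrt(cos(c) + 1)/sqrt(cos(c) - 1)


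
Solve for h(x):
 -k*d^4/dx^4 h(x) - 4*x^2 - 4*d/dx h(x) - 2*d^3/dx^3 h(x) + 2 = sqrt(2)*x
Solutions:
 h(x) = C1 + C2*exp(-x*(2^(1/3)*(sqrt(((27 + 4/k^2)^2 - 16/k^4)/k^2) + 27/k + 4/k^3)^(1/3) + 2/k + 2*2^(2/3)/(k^2*(sqrt(((27 + 4/k^2)^2 - 16/k^4)/k^2) + 27/k + 4/k^3)^(1/3)))/3) + C3*exp(x*(2^(1/3)*(sqrt(((27 + 4/k^2)^2 - 16/k^4)/k^2) + 27/k + 4/k^3)^(1/3) - 2^(1/3)*sqrt(3)*I*(sqrt(((27 + 4/k^2)^2 - 16/k^4)/k^2) + 27/k + 4/k^3)^(1/3) - 4/k - 8*2^(2/3)/(k^2*(-1 + sqrt(3)*I)*(sqrt(((27 + 4/k^2)^2 - 16/k^4)/k^2) + 27/k + 4/k^3)^(1/3)))/6) + C4*exp(x*(2^(1/3)*(sqrt(((27 + 4/k^2)^2 - 16/k^4)/k^2) + 27/k + 4/k^3)^(1/3) + 2^(1/3)*sqrt(3)*I*(sqrt(((27 + 4/k^2)^2 - 16/k^4)/k^2) + 27/k + 4/k^3)^(1/3) - 4/k + 8*2^(2/3)/(k^2*(1 + sqrt(3)*I)*(sqrt(((27 + 4/k^2)^2 - 16/k^4)/k^2) + 27/k + 4/k^3)^(1/3)))/6) - x^3/3 - sqrt(2)*x^2/8 + 3*x/2


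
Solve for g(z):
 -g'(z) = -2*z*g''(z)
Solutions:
 g(z) = C1 + C2*z^(3/2)


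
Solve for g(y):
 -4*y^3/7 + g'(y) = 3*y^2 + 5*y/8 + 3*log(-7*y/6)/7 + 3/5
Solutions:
 g(y) = C1 + y^4/7 + y^3 + 5*y^2/16 + 3*y*log(-y)/7 + 3*y*(-5*log(6) + 2 + 5*log(7))/35


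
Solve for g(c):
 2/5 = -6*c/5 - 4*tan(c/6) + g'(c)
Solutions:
 g(c) = C1 + 3*c^2/5 + 2*c/5 - 24*log(cos(c/6))


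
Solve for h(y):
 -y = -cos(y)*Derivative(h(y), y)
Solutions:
 h(y) = C1 + Integral(y/cos(y), y)


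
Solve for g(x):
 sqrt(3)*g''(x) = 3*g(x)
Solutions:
 g(x) = C1*exp(-3^(1/4)*x) + C2*exp(3^(1/4)*x)


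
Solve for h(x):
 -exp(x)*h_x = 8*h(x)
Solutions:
 h(x) = C1*exp(8*exp(-x))


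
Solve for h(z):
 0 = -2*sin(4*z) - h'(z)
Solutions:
 h(z) = C1 + cos(4*z)/2


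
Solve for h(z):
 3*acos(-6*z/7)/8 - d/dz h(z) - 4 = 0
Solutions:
 h(z) = C1 + 3*z*acos(-6*z/7)/8 - 4*z + sqrt(49 - 36*z^2)/16


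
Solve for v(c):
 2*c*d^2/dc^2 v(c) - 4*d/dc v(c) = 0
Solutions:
 v(c) = C1 + C2*c^3


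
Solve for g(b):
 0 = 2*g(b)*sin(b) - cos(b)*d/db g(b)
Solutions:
 g(b) = C1/cos(b)^2


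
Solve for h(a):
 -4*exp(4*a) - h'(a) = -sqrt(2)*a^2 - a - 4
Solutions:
 h(a) = C1 + sqrt(2)*a^3/3 + a^2/2 + 4*a - exp(4*a)


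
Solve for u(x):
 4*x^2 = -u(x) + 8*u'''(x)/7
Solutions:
 u(x) = C3*exp(7^(1/3)*x/2) - 4*x^2 + (C1*sin(sqrt(3)*7^(1/3)*x/4) + C2*cos(sqrt(3)*7^(1/3)*x/4))*exp(-7^(1/3)*x/4)


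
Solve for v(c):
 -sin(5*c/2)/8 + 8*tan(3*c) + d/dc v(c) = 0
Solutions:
 v(c) = C1 + 8*log(cos(3*c))/3 - cos(5*c/2)/20


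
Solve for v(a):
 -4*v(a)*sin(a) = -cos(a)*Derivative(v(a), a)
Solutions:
 v(a) = C1/cos(a)^4


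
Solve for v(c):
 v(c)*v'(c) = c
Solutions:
 v(c) = -sqrt(C1 + c^2)
 v(c) = sqrt(C1 + c^2)


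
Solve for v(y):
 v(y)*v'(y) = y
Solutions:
 v(y) = -sqrt(C1 + y^2)
 v(y) = sqrt(C1 + y^2)


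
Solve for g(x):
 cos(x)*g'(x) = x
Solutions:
 g(x) = C1 + Integral(x/cos(x), x)


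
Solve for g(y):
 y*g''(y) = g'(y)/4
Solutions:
 g(y) = C1 + C2*y^(5/4)


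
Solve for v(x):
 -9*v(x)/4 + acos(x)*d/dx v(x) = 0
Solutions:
 v(x) = C1*exp(9*Integral(1/acos(x), x)/4)


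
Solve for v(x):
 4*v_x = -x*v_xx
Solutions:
 v(x) = C1 + C2/x^3


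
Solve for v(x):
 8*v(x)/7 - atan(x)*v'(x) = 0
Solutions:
 v(x) = C1*exp(8*Integral(1/atan(x), x)/7)


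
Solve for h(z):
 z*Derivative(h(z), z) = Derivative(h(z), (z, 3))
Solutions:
 h(z) = C1 + Integral(C2*airyai(z) + C3*airybi(z), z)


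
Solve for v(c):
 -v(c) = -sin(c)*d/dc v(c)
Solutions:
 v(c) = C1*sqrt(cos(c) - 1)/sqrt(cos(c) + 1)


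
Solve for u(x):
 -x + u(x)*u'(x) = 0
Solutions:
 u(x) = -sqrt(C1 + x^2)
 u(x) = sqrt(C1 + x^2)


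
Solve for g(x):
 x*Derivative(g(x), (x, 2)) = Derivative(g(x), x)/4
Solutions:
 g(x) = C1 + C2*x^(5/4)


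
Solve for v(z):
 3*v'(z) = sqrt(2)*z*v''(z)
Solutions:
 v(z) = C1 + C2*z^(1 + 3*sqrt(2)/2)


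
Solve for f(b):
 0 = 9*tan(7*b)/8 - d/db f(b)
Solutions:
 f(b) = C1 - 9*log(cos(7*b))/56


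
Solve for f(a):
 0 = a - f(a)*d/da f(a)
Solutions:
 f(a) = -sqrt(C1 + a^2)
 f(a) = sqrt(C1 + a^2)


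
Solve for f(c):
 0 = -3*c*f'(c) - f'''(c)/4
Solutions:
 f(c) = C1 + Integral(C2*airyai(-12^(1/3)*c) + C3*airybi(-12^(1/3)*c), c)


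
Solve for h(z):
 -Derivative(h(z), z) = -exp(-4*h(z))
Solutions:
 h(z) = log(-I*(C1 + 4*z)^(1/4))
 h(z) = log(I*(C1 + 4*z)^(1/4))
 h(z) = log(-(C1 + 4*z)^(1/4))
 h(z) = log(C1 + 4*z)/4


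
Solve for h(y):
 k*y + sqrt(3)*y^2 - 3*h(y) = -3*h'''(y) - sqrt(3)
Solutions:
 h(y) = C3*exp(y) + k*y/3 + sqrt(3)*y^2/3 + (C1*sin(sqrt(3)*y/2) + C2*cos(sqrt(3)*y/2))*exp(-y/2) + sqrt(3)/3


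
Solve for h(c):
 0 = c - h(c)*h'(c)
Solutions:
 h(c) = -sqrt(C1 + c^2)
 h(c) = sqrt(C1 + c^2)


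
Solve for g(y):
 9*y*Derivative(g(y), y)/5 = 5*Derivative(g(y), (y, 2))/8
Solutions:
 g(y) = C1 + C2*erfi(6*y/5)


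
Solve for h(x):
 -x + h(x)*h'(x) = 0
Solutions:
 h(x) = -sqrt(C1 + x^2)
 h(x) = sqrt(C1 + x^2)


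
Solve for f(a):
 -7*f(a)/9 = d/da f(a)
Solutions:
 f(a) = C1*exp(-7*a/9)


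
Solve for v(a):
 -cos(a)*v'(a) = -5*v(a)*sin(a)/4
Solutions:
 v(a) = C1/cos(a)^(5/4)


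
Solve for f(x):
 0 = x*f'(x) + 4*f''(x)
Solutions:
 f(x) = C1 + C2*erf(sqrt(2)*x/4)


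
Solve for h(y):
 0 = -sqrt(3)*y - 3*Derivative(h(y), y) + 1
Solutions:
 h(y) = C1 - sqrt(3)*y^2/6 + y/3


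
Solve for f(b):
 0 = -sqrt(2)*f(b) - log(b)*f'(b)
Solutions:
 f(b) = C1*exp(-sqrt(2)*li(b))


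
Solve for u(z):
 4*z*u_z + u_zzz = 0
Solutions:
 u(z) = C1 + Integral(C2*airyai(-2^(2/3)*z) + C3*airybi(-2^(2/3)*z), z)


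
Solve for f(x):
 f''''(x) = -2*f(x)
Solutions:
 f(x) = (C1*sin(2^(3/4)*x/2) + C2*cos(2^(3/4)*x/2))*exp(-2^(3/4)*x/2) + (C3*sin(2^(3/4)*x/2) + C4*cos(2^(3/4)*x/2))*exp(2^(3/4)*x/2)


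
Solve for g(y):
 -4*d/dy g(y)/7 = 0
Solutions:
 g(y) = C1


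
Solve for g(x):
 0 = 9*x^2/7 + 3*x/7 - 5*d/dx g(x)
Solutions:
 g(x) = C1 + 3*x^3/35 + 3*x^2/70


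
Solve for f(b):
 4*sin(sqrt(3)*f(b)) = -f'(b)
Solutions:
 f(b) = sqrt(3)*(-acos((-exp(2*sqrt(3)*C1) - exp(8*sqrt(3)*b))/(exp(2*sqrt(3)*C1) - exp(8*sqrt(3)*b))) + 2*pi)/3
 f(b) = sqrt(3)*acos((-exp(2*sqrt(3)*C1) - exp(8*sqrt(3)*b))/(exp(2*sqrt(3)*C1) - exp(8*sqrt(3)*b)))/3


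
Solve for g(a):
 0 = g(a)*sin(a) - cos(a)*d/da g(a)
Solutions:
 g(a) = C1/cos(a)


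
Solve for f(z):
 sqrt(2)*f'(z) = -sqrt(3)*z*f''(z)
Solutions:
 f(z) = C1 + C2*z^(1 - sqrt(6)/3)


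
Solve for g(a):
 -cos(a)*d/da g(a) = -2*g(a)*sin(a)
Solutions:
 g(a) = C1/cos(a)^2


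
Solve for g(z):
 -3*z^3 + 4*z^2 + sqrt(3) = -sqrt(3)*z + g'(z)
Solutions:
 g(z) = C1 - 3*z^4/4 + 4*z^3/3 + sqrt(3)*z^2/2 + sqrt(3)*z


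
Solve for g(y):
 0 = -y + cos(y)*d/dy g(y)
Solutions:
 g(y) = C1 + Integral(y/cos(y), y)


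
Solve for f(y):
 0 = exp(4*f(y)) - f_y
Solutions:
 f(y) = log(-(-1/(C1 + 4*y))^(1/4))
 f(y) = log(-1/(C1 + 4*y))/4
 f(y) = log(-I*(-1/(C1 + 4*y))^(1/4))
 f(y) = log(I*(-1/(C1 + 4*y))^(1/4))


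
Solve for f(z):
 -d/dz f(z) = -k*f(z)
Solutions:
 f(z) = C1*exp(k*z)


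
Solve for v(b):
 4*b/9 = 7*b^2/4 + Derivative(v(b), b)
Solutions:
 v(b) = C1 - 7*b^3/12 + 2*b^2/9


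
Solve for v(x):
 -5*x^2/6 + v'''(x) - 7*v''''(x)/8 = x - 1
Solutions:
 v(x) = C1 + C2*x + C3*x^2 + C4*exp(8*x/7) + x^5/72 + 59*x^4/576 + 221*x^3/1152


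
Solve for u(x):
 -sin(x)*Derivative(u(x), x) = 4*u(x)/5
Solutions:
 u(x) = C1*(cos(x) + 1)^(2/5)/(cos(x) - 1)^(2/5)


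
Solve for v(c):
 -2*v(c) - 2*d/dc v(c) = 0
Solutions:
 v(c) = C1*exp(-c)


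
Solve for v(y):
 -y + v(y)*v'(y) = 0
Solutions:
 v(y) = -sqrt(C1 + y^2)
 v(y) = sqrt(C1 + y^2)


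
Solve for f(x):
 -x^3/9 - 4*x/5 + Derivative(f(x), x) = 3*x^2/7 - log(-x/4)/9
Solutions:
 f(x) = C1 + x^4/36 + x^3/7 + 2*x^2/5 - x*log(-x)/9 + x*(1 + 2*log(2))/9


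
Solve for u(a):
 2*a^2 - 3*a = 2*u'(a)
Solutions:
 u(a) = C1 + a^3/3 - 3*a^2/4


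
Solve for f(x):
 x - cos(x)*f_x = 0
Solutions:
 f(x) = C1 + Integral(x/cos(x), x)


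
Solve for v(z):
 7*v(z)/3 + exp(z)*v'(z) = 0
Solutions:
 v(z) = C1*exp(7*exp(-z)/3)


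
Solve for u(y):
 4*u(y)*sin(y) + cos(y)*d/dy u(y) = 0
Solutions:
 u(y) = C1*cos(y)^4


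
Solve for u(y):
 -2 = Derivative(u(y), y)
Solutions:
 u(y) = C1 - 2*y


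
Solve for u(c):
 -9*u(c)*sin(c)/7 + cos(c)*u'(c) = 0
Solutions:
 u(c) = C1/cos(c)^(9/7)


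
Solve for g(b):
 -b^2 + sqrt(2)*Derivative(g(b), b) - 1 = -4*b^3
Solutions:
 g(b) = C1 - sqrt(2)*b^4/2 + sqrt(2)*b^3/6 + sqrt(2)*b/2


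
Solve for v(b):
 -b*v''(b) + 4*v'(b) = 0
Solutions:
 v(b) = C1 + C2*b^5


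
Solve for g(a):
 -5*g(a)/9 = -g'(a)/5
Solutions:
 g(a) = C1*exp(25*a/9)


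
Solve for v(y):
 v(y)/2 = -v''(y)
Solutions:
 v(y) = C1*sin(sqrt(2)*y/2) + C2*cos(sqrt(2)*y/2)


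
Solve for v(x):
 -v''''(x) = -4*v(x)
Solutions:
 v(x) = C1*exp(-sqrt(2)*x) + C2*exp(sqrt(2)*x) + C3*sin(sqrt(2)*x) + C4*cos(sqrt(2)*x)


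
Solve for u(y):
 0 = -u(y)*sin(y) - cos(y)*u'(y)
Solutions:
 u(y) = C1*cos(y)


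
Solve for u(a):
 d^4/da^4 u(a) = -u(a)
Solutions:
 u(a) = (C1*sin(sqrt(2)*a/2) + C2*cos(sqrt(2)*a/2))*exp(-sqrt(2)*a/2) + (C3*sin(sqrt(2)*a/2) + C4*cos(sqrt(2)*a/2))*exp(sqrt(2)*a/2)


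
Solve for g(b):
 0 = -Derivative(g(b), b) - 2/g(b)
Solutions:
 g(b) = -sqrt(C1 - 4*b)
 g(b) = sqrt(C1 - 4*b)


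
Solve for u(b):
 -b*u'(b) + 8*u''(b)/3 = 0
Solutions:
 u(b) = C1 + C2*erfi(sqrt(3)*b/4)


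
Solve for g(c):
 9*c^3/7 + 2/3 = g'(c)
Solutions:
 g(c) = C1 + 9*c^4/28 + 2*c/3


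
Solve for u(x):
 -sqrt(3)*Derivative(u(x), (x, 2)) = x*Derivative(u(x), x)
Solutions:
 u(x) = C1 + C2*erf(sqrt(2)*3^(3/4)*x/6)


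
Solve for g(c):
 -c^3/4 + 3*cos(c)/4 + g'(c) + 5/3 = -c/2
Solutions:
 g(c) = C1 + c^4/16 - c^2/4 - 5*c/3 - 3*sin(c)/4


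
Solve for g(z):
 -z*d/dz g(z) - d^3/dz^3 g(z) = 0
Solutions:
 g(z) = C1 + Integral(C2*airyai(-z) + C3*airybi(-z), z)


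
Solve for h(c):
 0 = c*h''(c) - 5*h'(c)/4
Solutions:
 h(c) = C1 + C2*c^(9/4)


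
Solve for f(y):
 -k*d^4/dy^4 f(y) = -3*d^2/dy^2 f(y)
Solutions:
 f(y) = C1 + C2*y + C3*exp(-sqrt(3)*y*sqrt(1/k)) + C4*exp(sqrt(3)*y*sqrt(1/k))


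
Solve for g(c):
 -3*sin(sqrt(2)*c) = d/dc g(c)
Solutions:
 g(c) = C1 + 3*sqrt(2)*cos(sqrt(2)*c)/2


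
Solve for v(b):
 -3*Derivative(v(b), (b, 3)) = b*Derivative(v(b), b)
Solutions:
 v(b) = C1 + Integral(C2*airyai(-3^(2/3)*b/3) + C3*airybi(-3^(2/3)*b/3), b)


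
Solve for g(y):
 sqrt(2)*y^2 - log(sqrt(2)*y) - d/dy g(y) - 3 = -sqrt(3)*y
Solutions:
 g(y) = C1 + sqrt(2)*y^3/3 + sqrt(3)*y^2/2 - y*log(y) - 2*y - y*log(2)/2


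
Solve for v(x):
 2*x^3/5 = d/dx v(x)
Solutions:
 v(x) = C1 + x^4/10


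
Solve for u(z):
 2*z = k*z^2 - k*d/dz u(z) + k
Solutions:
 u(z) = C1 + z^3/3 + z - z^2/k


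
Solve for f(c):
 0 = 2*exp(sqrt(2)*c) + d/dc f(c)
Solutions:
 f(c) = C1 - sqrt(2)*exp(sqrt(2)*c)


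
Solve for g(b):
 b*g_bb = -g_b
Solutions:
 g(b) = C1 + C2*log(b)


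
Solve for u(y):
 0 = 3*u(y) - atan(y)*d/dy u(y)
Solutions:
 u(y) = C1*exp(3*Integral(1/atan(y), y))


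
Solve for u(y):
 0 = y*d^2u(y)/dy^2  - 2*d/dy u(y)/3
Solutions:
 u(y) = C1 + C2*y^(5/3)


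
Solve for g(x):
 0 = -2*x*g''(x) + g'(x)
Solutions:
 g(x) = C1 + C2*x^(3/2)


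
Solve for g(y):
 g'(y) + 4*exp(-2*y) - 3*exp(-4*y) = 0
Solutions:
 g(y) = C1 + 2*exp(-2*y) - 3*exp(-4*y)/4


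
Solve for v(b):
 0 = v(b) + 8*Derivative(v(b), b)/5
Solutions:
 v(b) = C1*exp(-5*b/8)


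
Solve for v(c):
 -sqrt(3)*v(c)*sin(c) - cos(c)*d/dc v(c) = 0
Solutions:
 v(c) = C1*cos(c)^(sqrt(3))


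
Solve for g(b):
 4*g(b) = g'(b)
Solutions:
 g(b) = C1*exp(4*b)


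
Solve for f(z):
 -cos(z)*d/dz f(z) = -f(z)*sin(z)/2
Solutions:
 f(z) = C1/sqrt(cos(z))


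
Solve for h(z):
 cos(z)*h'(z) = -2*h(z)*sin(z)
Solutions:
 h(z) = C1*cos(z)^2


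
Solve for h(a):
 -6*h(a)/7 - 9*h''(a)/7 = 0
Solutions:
 h(a) = C1*sin(sqrt(6)*a/3) + C2*cos(sqrt(6)*a/3)


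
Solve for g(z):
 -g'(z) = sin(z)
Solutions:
 g(z) = C1 + cos(z)


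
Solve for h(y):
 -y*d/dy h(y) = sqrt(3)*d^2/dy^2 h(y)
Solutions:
 h(y) = C1 + C2*erf(sqrt(2)*3^(3/4)*y/6)


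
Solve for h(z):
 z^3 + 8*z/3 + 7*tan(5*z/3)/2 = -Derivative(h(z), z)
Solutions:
 h(z) = C1 - z^4/4 - 4*z^2/3 + 21*log(cos(5*z/3))/10


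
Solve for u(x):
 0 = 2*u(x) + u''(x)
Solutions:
 u(x) = C1*sin(sqrt(2)*x) + C2*cos(sqrt(2)*x)


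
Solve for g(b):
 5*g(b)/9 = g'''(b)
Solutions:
 g(b) = C3*exp(15^(1/3)*b/3) + (C1*sin(3^(5/6)*5^(1/3)*b/6) + C2*cos(3^(5/6)*5^(1/3)*b/6))*exp(-15^(1/3)*b/6)


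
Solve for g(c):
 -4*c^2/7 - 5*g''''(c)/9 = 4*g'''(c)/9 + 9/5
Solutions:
 g(c) = C1 + C2*c + C3*c^2 + C4*exp(-4*c/5) - 3*c^5/140 + 15*c^4/112 - 753*c^3/560


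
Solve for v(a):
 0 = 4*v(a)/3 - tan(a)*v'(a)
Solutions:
 v(a) = C1*sin(a)^(4/3)


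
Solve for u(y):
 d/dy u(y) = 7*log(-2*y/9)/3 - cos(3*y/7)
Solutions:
 u(y) = C1 + 7*y*log(-y)/3 - 5*y*log(3) - 7*y/3 + y*log(6)/3 + 2*y*log(2) - 7*sin(3*y/7)/3


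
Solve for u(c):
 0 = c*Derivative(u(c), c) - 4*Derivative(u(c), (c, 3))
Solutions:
 u(c) = C1 + Integral(C2*airyai(2^(1/3)*c/2) + C3*airybi(2^(1/3)*c/2), c)


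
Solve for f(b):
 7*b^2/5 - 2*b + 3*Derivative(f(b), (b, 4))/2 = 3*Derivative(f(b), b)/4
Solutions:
 f(b) = C1 + C4*exp(2^(2/3)*b/2) + 28*b^3/45 - 4*b^2/3 + (C2*sin(2^(2/3)*sqrt(3)*b/4) + C3*cos(2^(2/3)*sqrt(3)*b/4))*exp(-2^(2/3)*b/4)


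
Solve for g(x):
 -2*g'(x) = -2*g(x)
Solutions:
 g(x) = C1*exp(x)


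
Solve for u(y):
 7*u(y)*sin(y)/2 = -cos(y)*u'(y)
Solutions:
 u(y) = C1*cos(y)^(7/2)


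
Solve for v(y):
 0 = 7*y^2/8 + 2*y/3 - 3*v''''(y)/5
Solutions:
 v(y) = C1 + C2*y + C3*y^2 + C4*y^3 + 7*y^6/1728 + y^5/108


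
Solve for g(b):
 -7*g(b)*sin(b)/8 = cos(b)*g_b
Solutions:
 g(b) = C1*cos(b)^(7/8)


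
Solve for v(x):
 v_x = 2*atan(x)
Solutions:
 v(x) = C1 + 2*x*atan(x) - log(x^2 + 1)


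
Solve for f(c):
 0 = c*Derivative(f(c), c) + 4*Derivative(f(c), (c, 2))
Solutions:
 f(c) = C1 + C2*erf(sqrt(2)*c/4)


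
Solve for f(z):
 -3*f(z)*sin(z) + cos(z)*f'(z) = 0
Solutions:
 f(z) = C1/cos(z)^3


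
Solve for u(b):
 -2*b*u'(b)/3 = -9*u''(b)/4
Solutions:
 u(b) = C1 + C2*erfi(2*sqrt(3)*b/9)


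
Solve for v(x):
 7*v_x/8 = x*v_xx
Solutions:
 v(x) = C1 + C2*x^(15/8)


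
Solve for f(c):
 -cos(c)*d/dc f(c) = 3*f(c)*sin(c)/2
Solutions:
 f(c) = C1*cos(c)^(3/2)


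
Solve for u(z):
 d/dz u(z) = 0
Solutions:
 u(z) = C1


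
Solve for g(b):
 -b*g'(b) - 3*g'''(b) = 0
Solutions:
 g(b) = C1 + Integral(C2*airyai(-3^(2/3)*b/3) + C3*airybi(-3^(2/3)*b/3), b)


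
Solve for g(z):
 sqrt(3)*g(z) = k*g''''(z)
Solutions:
 g(z) = C1*exp(-3^(1/8)*z*(1/k)^(1/4)) + C2*exp(3^(1/8)*z*(1/k)^(1/4)) + C3*exp(-3^(1/8)*I*z*(1/k)^(1/4)) + C4*exp(3^(1/8)*I*z*(1/k)^(1/4))


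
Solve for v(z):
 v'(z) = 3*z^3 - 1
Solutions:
 v(z) = C1 + 3*z^4/4 - z


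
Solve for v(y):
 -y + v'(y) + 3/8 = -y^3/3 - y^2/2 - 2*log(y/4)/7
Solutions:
 v(y) = C1 - y^4/12 - y^3/6 + y^2/2 - 2*y*log(y)/7 - 5*y/56 + 4*y*log(2)/7


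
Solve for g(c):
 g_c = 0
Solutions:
 g(c) = C1


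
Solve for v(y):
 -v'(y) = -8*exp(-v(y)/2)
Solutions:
 v(y) = 2*log(C1 + 4*y)


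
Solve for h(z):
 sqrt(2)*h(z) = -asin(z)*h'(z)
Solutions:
 h(z) = C1*exp(-sqrt(2)*Integral(1/asin(z), z))


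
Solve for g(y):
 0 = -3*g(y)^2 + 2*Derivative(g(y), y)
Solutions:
 g(y) = -2/(C1 + 3*y)


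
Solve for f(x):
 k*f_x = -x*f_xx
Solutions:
 f(x) = C1 + x^(1 - re(k))*(C2*sin(log(x)*Abs(im(k))) + C3*cos(log(x)*im(k)))


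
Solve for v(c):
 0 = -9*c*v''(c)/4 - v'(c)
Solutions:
 v(c) = C1 + C2*c^(5/9)


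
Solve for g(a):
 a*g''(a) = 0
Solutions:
 g(a) = C1 + C2*a


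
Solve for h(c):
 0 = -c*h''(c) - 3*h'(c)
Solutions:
 h(c) = C1 + C2/c^2


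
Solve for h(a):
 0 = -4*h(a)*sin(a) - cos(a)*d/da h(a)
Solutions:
 h(a) = C1*cos(a)^4


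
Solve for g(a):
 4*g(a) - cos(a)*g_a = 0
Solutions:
 g(a) = C1*(sin(a)^2 + 2*sin(a) + 1)/(sin(a)^2 - 2*sin(a) + 1)


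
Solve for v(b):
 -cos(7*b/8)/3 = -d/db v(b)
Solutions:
 v(b) = C1 + 8*sin(7*b/8)/21


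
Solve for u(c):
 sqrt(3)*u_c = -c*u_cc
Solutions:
 u(c) = C1 + C2*c^(1 - sqrt(3))


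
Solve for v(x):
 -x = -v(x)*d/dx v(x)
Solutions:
 v(x) = -sqrt(C1 + x^2)
 v(x) = sqrt(C1 + x^2)


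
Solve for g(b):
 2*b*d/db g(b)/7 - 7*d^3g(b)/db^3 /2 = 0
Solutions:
 g(b) = C1 + Integral(C2*airyai(2^(2/3)*7^(1/3)*b/7) + C3*airybi(2^(2/3)*7^(1/3)*b/7), b)


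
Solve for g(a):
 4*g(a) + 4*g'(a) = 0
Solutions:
 g(a) = C1*exp(-a)


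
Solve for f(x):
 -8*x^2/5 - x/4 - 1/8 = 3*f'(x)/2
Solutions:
 f(x) = C1 - 16*x^3/45 - x^2/12 - x/12


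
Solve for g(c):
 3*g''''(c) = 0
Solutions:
 g(c) = C1 + C2*c + C3*c^2 + C4*c^3


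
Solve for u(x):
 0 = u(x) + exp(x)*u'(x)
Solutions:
 u(x) = C1*exp(exp(-x))


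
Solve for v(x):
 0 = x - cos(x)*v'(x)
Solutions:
 v(x) = C1 + Integral(x/cos(x), x)


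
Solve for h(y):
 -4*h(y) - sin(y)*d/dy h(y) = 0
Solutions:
 h(y) = C1*(cos(y)^2 + 2*cos(y) + 1)/(cos(y)^2 - 2*cos(y) + 1)


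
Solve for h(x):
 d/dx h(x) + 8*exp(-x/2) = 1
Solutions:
 h(x) = C1 + x + 16*exp(-x/2)


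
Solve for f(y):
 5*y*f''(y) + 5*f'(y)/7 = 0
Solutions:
 f(y) = C1 + C2*y^(6/7)


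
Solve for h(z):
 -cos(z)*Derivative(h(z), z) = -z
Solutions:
 h(z) = C1 + Integral(z/cos(z), z)


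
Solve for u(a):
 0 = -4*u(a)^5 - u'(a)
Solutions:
 u(a) = -I*(1/(C1 + 16*a))^(1/4)
 u(a) = I*(1/(C1 + 16*a))^(1/4)
 u(a) = -(1/(C1 + 16*a))^(1/4)
 u(a) = (1/(C1 + 16*a))^(1/4)


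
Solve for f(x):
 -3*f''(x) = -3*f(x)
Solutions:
 f(x) = C1*exp(-x) + C2*exp(x)


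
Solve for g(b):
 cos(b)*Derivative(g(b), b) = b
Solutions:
 g(b) = C1 + Integral(b/cos(b), b)


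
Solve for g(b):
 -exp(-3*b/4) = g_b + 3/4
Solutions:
 g(b) = C1 - 3*b/4 + 4*exp(-3*b/4)/3


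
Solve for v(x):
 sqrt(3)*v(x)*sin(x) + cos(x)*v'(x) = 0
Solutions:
 v(x) = C1*cos(x)^(sqrt(3))


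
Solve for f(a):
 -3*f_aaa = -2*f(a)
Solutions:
 f(a) = C3*exp(2^(1/3)*3^(2/3)*a/3) + (C1*sin(2^(1/3)*3^(1/6)*a/2) + C2*cos(2^(1/3)*3^(1/6)*a/2))*exp(-2^(1/3)*3^(2/3)*a/6)


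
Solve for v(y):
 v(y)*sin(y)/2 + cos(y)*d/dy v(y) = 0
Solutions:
 v(y) = C1*sqrt(cos(y))


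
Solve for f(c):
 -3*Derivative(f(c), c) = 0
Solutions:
 f(c) = C1


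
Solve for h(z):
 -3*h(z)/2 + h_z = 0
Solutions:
 h(z) = C1*exp(3*z/2)


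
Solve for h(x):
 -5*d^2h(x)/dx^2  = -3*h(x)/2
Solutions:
 h(x) = C1*exp(-sqrt(30)*x/10) + C2*exp(sqrt(30)*x/10)


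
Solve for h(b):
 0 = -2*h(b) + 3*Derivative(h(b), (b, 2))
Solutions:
 h(b) = C1*exp(-sqrt(6)*b/3) + C2*exp(sqrt(6)*b/3)


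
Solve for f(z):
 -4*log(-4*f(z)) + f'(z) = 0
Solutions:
 -Integral(1/(log(-_y) + 2*log(2)), (_y, f(z)))/4 = C1 - z


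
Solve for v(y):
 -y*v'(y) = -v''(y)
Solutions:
 v(y) = C1 + C2*erfi(sqrt(2)*y/2)


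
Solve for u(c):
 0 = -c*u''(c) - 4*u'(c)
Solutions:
 u(c) = C1 + C2/c^3


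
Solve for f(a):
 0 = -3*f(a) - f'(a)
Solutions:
 f(a) = C1*exp(-3*a)


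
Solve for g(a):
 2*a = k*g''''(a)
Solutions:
 g(a) = C1 + C2*a + C3*a^2 + C4*a^3 + a^5/(60*k)


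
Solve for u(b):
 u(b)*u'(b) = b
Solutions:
 u(b) = -sqrt(C1 + b^2)
 u(b) = sqrt(C1 + b^2)


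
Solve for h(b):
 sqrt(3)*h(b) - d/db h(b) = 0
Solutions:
 h(b) = C1*exp(sqrt(3)*b)


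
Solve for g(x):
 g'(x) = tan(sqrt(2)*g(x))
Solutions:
 g(x) = sqrt(2)*(pi - asin(C1*exp(sqrt(2)*x)))/2
 g(x) = sqrt(2)*asin(C1*exp(sqrt(2)*x))/2


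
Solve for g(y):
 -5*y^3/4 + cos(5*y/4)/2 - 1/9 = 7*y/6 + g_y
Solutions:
 g(y) = C1 - 5*y^4/16 - 7*y^2/12 - y/9 + 2*sin(5*y/4)/5


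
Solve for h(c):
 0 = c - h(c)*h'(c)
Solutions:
 h(c) = -sqrt(C1 + c^2)
 h(c) = sqrt(C1 + c^2)


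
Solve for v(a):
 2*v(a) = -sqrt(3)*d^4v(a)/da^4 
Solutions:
 v(a) = (C1*sin(2^(3/4)*3^(7/8)*a/6) + C2*cos(2^(3/4)*3^(7/8)*a/6))*exp(-2^(3/4)*3^(7/8)*a/6) + (C3*sin(2^(3/4)*3^(7/8)*a/6) + C4*cos(2^(3/4)*3^(7/8)*a/6))*exp(2^(3/4)*3^(7/8)*a/6)


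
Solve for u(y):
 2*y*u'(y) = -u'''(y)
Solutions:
 u(y) = C1 + Integral(C2*airyai(-2^(1/3)*y) + C3*airybi(-2^(1/3)*y), y)


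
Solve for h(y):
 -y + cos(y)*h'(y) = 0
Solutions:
 h(y) = C1 + Integral(y/cos(y), y)


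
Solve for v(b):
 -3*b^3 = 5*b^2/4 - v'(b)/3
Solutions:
 v(b) = C1 + 9*b^4/4 + 5*b^3/4


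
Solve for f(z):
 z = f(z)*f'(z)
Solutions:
 f(z) = -sqrt(C1 + z^2)
 f(z) = sqrt(C1 + z^2)


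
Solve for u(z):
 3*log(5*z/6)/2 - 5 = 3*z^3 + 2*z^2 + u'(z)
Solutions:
 u(z) = C1 - 3*z^4/4 - 2*z^3/3 + 3*z*log(z)/2 - 13*z/2 - 2*z*log(6) + z*log(5) + z*log(30)/2


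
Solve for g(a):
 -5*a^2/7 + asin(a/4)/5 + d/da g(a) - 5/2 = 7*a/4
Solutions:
 g(a) = C1 + 5*a^3/21 + 7*a^2/8 - a*asin(a/4)/5 + 5*a/2 - sqrt(16 - a^2)/5


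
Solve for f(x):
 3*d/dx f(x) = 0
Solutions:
 f(x) = C1


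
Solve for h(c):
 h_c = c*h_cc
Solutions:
 h(c) = C1 + C2*c^2


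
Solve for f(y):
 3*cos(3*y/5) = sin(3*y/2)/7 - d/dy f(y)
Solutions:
 f(y) = C1 - 5*sin(3*y/5) - 2*cos(3*y/2)/21


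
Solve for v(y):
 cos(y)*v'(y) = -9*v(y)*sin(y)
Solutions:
 v(y) = C1*cos(y)^9


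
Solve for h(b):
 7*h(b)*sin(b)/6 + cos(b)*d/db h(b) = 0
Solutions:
 h(b) = C1*cos(b)^(7/6)


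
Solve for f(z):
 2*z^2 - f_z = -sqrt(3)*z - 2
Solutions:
 f(z) = C1 + 2*z^3/3 + sqrt(3)*z^2/2 + 2*z


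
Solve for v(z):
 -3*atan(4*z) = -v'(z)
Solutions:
 v(z) = C1 + 3*z*atan(4*z) - 3*log(16*z^2 + 1)/8


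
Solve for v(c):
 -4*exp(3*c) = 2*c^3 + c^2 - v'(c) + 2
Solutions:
 v(c) = C1 + c^4/2 + c^3/3 + 2*c + 4*exp(3*c)/3


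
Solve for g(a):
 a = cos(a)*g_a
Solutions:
 g(a) = C1 + Integral(a/cos(a), a)


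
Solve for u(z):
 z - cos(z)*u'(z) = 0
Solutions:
 u(z) = C1 + Integral(z/cos(z), z)


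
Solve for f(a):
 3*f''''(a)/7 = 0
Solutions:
 f(a) = C1 + C2*a + C3*a^2 + C4*a^3


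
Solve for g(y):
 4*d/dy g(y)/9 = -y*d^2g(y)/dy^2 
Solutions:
 g(y) = C1 + C2*y^(5/9)


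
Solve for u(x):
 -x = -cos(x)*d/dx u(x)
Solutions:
 u(x) = C1 + Integral(x/cos(x), x)


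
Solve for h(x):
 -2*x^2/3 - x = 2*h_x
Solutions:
 h(x) = C1 - x^3/9 - x^2/4


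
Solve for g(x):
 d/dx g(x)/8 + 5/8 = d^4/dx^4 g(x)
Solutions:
 g(x) = C1 + C4*exp(x/2) - 5*x + (C2*sin(sqrt(3)*x/4) + C3*cos(sqrt(3)*x/4))*exp(-x/4)


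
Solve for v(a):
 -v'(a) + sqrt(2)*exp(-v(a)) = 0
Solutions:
 v(a) = log(C1 + sqrt(2)*a)


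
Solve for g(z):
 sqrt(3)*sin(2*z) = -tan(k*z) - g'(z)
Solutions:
 g(z) = C1 - Piecewise((-log(cos(k*z))/k, Ne(k, 0)), (0, True)) + sqrt(3)*cos(2*z)/2


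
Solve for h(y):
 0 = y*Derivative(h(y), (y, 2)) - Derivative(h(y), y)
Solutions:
 h(y) = C1 + C2*y^2


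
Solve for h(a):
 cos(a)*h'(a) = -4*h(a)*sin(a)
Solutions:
 h(a) = C1*cos(a)^4


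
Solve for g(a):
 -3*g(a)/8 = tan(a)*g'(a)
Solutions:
 g(a) = C1/sin(a)^(3/8)


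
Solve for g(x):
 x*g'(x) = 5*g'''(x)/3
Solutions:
 g(x) = C1 + Integral(C2*airyai(3^(1/3)*5^(2/3)*x/5) + C3*airybi(3^(1/3)*5^(2/3)*x/5), x)


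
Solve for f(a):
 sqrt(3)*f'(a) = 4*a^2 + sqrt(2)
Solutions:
 f(a) = C1 + 4*sqrt(3)*a^3/9 + sqrt(6)*a/3


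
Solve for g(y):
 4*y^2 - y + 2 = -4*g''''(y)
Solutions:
 g(y) = C1 + C2*y + C3*y^2 + C4*y^3 - y^6/360 + y^5/480 - y^4/48


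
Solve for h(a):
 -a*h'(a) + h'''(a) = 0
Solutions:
 h(a) = C1 + Integral(C2*airyai(a) + C3*airybi(a), a)


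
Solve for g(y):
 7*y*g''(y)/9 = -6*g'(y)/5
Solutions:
 g(y) = C1 + C2/y^(19/35)


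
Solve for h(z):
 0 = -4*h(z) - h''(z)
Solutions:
 h(z) = C1*sin(2*z) + C2*cos(2*z)


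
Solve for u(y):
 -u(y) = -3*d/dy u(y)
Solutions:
 u(y) = C1*exp(y/3)


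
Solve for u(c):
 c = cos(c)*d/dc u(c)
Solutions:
 u(c) = C1 + Integral(c/cos(c), c)


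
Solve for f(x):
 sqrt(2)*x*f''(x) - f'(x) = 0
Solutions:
 f(x) = C1 + C2*x^(sqrt(2)/2 + 1)


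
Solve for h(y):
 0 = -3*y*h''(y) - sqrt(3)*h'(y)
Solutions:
 h(y) = C1 + C2*y^(1 - sqrt(3)/3)


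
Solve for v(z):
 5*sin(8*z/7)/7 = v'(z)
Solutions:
 v(z) = C1 - 5*cos(8*z/7)/8


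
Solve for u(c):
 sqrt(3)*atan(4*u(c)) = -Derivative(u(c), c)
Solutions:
 Integral(1/atan(4*_y), (_y, u(c))) = C1 - sqrt(3)*c


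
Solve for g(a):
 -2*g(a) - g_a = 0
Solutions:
 g(a) = C1*exp(-2*a)


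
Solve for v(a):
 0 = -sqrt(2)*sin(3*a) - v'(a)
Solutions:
 v(a) = C1 + sqrt(2)*cos(3*a)/3


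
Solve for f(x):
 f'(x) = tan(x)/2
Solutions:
 f(x) = C1 - log(cos(x))/2


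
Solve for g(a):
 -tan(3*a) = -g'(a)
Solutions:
 g(a) = C1 - log(cos(3*a))/3


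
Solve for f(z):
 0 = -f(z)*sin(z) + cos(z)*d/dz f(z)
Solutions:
 f(z) = C1/cos(z)


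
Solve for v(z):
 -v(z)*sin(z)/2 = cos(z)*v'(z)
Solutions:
 v(z) = C1*sqrt(cos(z))


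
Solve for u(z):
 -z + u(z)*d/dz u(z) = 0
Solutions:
 u(z) = -sqrt(C1 + z^2)
 u(z) = sqrt(C1 + z^2)


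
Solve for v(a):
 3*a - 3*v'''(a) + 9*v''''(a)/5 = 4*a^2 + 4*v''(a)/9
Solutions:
 v(a) = C1 + C2*a + C3*exp(a*(15 - sqrt(305))/18) + C4*exp(a*(15 + sqrt(305))/18) - 3*a^4/4 + 171*a^3/8 - 75087*a^2/160


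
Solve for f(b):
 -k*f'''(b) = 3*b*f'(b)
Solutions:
 f(b) = C1 + Integral(C2*airyai(3^(1/3)*b*(-1/k)^(1/3)) + C3*airybi(3^(1/3)*b*(-1/k)^(1/3)), b)


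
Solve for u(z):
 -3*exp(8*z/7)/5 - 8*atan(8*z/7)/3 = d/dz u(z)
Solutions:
 u(z) = C1 - 8*z*atan(8*z/7)/3 - 21*exp(8*z/7)/40 + 7*log(64*z^2 + 49)/6


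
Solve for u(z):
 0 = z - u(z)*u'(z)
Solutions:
 u(z) = -sqrt(C1 + z^2)
 u(z) = sqrt(C1 + z^2)


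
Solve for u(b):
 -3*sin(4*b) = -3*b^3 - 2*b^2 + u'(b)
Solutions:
 u(b) = C1 + 3*b^4/4 + 2*b^3/3 + 3*cos(4*b)/4


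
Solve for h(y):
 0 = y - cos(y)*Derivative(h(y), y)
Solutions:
 h(y) = C1 + Integral(y/cos(y), y)


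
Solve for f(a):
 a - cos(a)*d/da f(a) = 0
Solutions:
 f(a) = C1 + Integral(a/cos(a), a)


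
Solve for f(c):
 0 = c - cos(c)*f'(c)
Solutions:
 f(c) = C1 + Integral(c/cos(c), c)


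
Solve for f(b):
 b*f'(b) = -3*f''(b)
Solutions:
 f(b) = C1 + C2*erf(sqrt(6)*b/6)


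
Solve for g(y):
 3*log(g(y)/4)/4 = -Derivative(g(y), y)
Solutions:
 -4*Integral(1/(-log(_y) + 2*log(2)), (_y, g(y)))/3 = C1 - y


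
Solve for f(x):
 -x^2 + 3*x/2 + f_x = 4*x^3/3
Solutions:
 f(x) = C1 + x^4/3 + x^3/3 - 3*x^2/4


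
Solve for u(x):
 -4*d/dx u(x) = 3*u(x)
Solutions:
 u(x) = C1*exp(-3*x/4)


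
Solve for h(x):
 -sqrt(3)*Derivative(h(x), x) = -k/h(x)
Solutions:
 h(x) = -sqrt(C1 + 6*sqrt(3)*k*x)/3
 h(x) = sqrt(C1 + 6*sqrt(3)*k*x)/3


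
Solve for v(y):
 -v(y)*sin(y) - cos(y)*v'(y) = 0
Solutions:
 v(y) = C1*cos(y)


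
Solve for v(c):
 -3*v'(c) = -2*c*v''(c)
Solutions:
 v(c) = C1 + C2*c^(5/2)


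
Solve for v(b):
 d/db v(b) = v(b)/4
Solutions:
 v(b) = C1*exp(b/4)


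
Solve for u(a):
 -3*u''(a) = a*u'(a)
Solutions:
 u(a) = C1 + C2*erf(sqrt(6)*a/6)


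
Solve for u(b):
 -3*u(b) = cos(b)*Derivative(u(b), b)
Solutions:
 u(b) = C1*(sin(b) - 1)^(3/2)/(sin(b) + 1)^(3/2)


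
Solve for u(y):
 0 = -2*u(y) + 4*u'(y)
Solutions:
 u(y) = C1*exp(y/2)


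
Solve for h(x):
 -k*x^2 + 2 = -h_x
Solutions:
 h(x) = C1 + k*x^3/3 - 2*x


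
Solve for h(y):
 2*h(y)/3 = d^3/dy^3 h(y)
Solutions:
 h(y) = C3*exp(2^(1/3)*3^(2/3)*y/3) + (C1*sin(2^(1/3)*3^(1/6)*y/2) + C2*cos(2^(1/3)*3^(1/6)*y/2))*exp(-2^(1/3)*3^(2/3)*y/6)


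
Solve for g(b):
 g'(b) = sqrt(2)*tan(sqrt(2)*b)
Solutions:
 g(b) = C1 - log(cos(sqrt(2)*b))


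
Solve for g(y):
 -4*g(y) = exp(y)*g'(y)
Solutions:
 g(y) = C1*exp(4*exp(-y))


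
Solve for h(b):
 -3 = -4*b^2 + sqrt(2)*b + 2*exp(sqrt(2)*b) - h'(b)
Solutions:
 h(b) = C1 - 4*b^3/3 + sqrt(2)*b^2/2 + 3*b + sqrt(2)*exp(sqrt(2)*b)


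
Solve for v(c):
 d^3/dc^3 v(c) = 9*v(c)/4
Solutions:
 v(c) = C3*exp(2^(1/3)*3^(2/3)*c/2) + (C1*sin(3*2^(1/3)*3^(1/6)*c/4) + C2*cos(3*2^(1/3)*3^(1/6)*c/4))*exp(-2^(1/3)*3^(2/3)*c/4)


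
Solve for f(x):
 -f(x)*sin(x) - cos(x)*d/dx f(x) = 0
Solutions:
 f(x) = C1*cos(x)


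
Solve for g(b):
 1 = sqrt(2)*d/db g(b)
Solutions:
 g(b) = C1 + sqrt(2)*b/2


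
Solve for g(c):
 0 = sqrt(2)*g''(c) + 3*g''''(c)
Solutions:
 g(c) = C1 + C2*c + C3*sin(2^(1/4)*sqrt(3)*c/3) + C4*cos(2^(1/4)*sqrt(3)*c/3)


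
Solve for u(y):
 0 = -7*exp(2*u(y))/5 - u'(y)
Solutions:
 u(y) = log(-sqrt(1/(C1 + 7*y))) - log(2) + log(10)/2
 u(y) = log(1/(C1 + 7*y))/2 - log(2) + log(10)/2


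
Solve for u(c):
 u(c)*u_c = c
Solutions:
 u(c) = -sqrt(C1 + c^2)
 u(c) = sqrt(C1 + c^2)


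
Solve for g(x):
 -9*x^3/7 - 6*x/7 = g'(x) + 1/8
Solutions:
 g(x) = C1 - 9*x^4/28 - 3*x^2/7 - x/8


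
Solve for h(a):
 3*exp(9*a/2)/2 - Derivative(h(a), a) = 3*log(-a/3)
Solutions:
 h(a) = C1 - 3*a*log(-a) + 3*a*(1 + log(3)) + exp(9*a/2)/3


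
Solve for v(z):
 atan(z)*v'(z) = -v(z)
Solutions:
 v(z) = C1*exp(-Integral(1/atan(z), z))


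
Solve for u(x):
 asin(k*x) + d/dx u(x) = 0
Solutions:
 u(x) = C1 - Piecewise((x*asin(k*x) + sqrt(-k^2*x^2 + 1)/k, Ne(k, 0)), (0, True))


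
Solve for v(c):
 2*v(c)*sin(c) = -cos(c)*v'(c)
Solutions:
 v(c) = C1*cos(c)^2


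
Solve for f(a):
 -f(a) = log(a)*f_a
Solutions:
 f(a) = C1*exp(-li(a))


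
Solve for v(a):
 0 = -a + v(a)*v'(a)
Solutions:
 v(a) = -sqrt(C1 + a^2)
 v(a) = sqrt(C1 + a^2)


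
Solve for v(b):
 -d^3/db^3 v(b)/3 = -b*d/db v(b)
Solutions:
 v(b) = C1 + Integral(C2*airyai(3^(1/3)*b) + C3*airybi(3^(1/3)*b), b)


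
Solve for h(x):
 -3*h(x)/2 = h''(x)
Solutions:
 h(x) = C1*sin(sqrt(6)*x/2) + C2*cos(sqrt(6)*x/2)


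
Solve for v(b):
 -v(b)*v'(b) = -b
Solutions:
 v(b) = -sqrt(C1 + b^2)
 v(b) = sqrt(C1 + b^2)


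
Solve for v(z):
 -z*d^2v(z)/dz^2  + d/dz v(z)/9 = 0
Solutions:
 v(z) = C1 + C2*z^(10/9)


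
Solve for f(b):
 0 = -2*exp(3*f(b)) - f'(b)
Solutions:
 f(b) = log((-3^(2/3) - 3*3^(1/6)*I)*(1/(C1 + 2*b))^(1/3)/6)
 f(b) = log((-3^(2/3) + 3*3^(1/6)*I)*(1/(C1 + 2*b))^(1/3)/6)
 f(b) = log(1/(C1 + 6*b))/3


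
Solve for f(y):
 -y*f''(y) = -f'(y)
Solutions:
 f(y) = C1 + C2*y^2


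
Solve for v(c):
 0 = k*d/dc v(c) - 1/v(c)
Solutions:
 v(c) = -sqrt(C1 + 2*c/k)
 v(c) = sqrt(C1 + 2*c/k)


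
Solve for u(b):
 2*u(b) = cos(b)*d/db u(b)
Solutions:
 u(b) = C1*(sin(b) + 1)/(sin(b) - 1)


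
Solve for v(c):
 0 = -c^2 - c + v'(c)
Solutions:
 v(c) = C1 + c^3/3 + c^2/2


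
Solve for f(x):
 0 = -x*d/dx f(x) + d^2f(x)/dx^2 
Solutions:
 f(x) = C1 + C2*erfi(sqrt(2)*x/2)


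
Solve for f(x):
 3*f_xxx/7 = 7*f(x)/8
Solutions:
 f(x) = C3*exp(21^(2/3)*x/6) + (C1*sin(3^(1/6)*7^(2/3)*x/4) + C2*cos(3^(1/6)*7^(2/3)*x/4))*exp(-21^(2/3)*x/12)


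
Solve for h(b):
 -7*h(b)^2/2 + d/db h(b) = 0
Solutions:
 h(b) = -2/(C1 + 7*b)


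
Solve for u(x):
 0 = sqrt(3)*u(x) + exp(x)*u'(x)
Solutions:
 u(x) = C1*exp(sqrt(3)*exp(-x))


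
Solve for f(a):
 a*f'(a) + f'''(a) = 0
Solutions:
 f(a) = C1 + Integral(C2*airyai(-a) + C3*airybi(-a), a)


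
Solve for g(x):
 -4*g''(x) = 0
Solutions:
 g(x) = C1 + C2*x


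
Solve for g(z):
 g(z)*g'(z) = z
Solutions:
 g(z) = -sqrt(C1 + z^2)
 g(z) = sqrt(C1 + z^2)


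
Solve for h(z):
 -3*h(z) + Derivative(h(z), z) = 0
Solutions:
 h(z) = C1*exp(3*z)


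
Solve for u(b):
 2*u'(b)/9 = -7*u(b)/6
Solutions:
 u(b) = C1*exp(-21*b/4)


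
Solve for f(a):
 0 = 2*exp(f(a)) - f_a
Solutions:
 f(a) = log(-1/(C1 + 2*a))


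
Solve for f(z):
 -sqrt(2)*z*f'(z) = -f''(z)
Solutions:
 f(z) = C1 + C2*erfi(2^(3/4)*z/2)


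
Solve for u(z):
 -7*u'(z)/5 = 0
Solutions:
 u(z) = C1


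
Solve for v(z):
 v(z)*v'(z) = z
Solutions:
 v(z) = -sqrt(C1 + z^2)
 v(z) = sqrt(C1 + z^2)


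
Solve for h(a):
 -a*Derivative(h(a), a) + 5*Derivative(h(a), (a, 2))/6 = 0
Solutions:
 h(a) = C1 + C2*erfi(sqrt(15)*a/5)


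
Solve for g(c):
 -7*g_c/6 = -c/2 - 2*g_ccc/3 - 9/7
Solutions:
 g(c) = C1 + C2*exp(-sqrt(7)*c/2) + C3*exp(sqrt(7)*c/2) + 3*c^2/14 + 54*c/49


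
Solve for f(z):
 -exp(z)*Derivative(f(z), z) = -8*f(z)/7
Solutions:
 f(z) = C1*exp(-8*exp(-z)/7)


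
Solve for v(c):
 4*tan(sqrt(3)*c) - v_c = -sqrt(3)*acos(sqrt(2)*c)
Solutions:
 v(c) = C1 + sqrt(3)*(c*acos(sqrt(2)*c) - sqrt(2)*sqrt(1 - 2*c^2)/2) - 4*sqrt(3)*log(cos(sqrt(3)*c))/3


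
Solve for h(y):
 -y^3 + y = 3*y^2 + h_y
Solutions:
 h(y) = C1 - y^4/4 - y^3 + y^2/2


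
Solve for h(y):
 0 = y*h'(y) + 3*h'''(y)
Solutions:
 h(y) = C1 + Integral(C2*airyai(-3^(2/3)*y/3) + C3*airybi(-3^(2/3)*y/3), y)


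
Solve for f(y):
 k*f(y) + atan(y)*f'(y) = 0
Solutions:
 f(y) = C1*exp(-k*Integral(1/atan(y), y))


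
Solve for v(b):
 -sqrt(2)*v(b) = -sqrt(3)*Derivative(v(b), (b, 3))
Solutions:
 v(b) = C3*exp(2^(1/6)*3^(5/6)*b/3) + (C1*sin(2^(1/6)*3^(1/3)*b/2) + C2*cos(2^(1/6)*3^(1/3)*b/2))*exp(-2^(1/6)*3^(5/6)*b/6)


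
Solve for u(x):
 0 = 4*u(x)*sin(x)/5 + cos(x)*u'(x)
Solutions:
 u(x) = C1*cos(x)^(4/5)


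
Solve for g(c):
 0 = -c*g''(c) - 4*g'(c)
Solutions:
 g(c) = C1 + C2/c^3


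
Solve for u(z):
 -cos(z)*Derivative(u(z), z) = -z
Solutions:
 u(z) = C1 + Integral(z/cos(z), z)


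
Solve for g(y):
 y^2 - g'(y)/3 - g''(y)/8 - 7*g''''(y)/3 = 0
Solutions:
 g(y) = C1 + C2*exp(-14^(1/3)*y*(-(112 + sqrt(12558))^(1/3) + 14^(1/3)/(112 + sqrt(12558))^(1/3))/56)*sin(14^(1/3)*sqrt(3)*y*(14^(1/3)/(112 + sqrt(12558))^(1/3) + (112 + sqrt(12558))^(1/3))/56) + C3*exp(-14^(1/3)*y*(-(112 + sqrt(12558))^(1/3) + 14^(1/3)/(112 + sqrt(12558))^(1/3))/56)*cos(14^(1/3)*sqrt(3)*y*(14^(1/3)/(112 + sqrt(12558))^(1/3) + (112 + sqrt(12558))^(1/3))/56) + C4*exp(14^(1/3)*y*(-(112 + sqrt(12558))^(1/3) + 14^(1/3)/(112 + sqrt(12558))^(1/3))/28) + y^3 - 9*y^2/8 + 27*y/32


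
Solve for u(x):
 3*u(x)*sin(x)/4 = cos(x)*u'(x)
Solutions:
 u(x) = C1/cos(x)^(3/4)


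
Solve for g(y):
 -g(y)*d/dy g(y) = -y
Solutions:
 g(y) = -sqrt(C1 + y^2)
 g(y) = sqrt(C1 + y^2)


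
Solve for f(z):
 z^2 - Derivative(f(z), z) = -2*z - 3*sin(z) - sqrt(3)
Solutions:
 f(z) = C1 + z^3/3 + z^2 + sqrt(3)*z - 3*cos(z)


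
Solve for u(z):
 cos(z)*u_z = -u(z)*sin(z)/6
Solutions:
 u(z) = C1*cos(z)^(1/6)


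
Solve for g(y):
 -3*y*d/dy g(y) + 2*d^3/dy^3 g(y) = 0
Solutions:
 g(y) = C1 + Integral(C2*airyai(2^(2/3)*3^(1/3)*y/2) + C3*airybi(2^(2/3)*3^(1/3)*y/2), y)


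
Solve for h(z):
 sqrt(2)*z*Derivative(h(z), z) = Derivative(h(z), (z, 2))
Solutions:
 h(z) = C1 + C2*erfi(2^(3/4)*z/2)


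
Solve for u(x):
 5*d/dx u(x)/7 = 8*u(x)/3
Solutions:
 u(x) = C1*exp(56*x/15)


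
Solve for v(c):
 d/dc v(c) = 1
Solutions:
 v(c) = C1 + c


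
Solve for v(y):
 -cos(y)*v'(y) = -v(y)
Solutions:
 v(y) = C1*sqrt(sin(y) + 1)/sqrt(sin(y) - 1)


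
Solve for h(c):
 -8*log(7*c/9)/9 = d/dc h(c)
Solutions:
 h(c) = C1 - 8*c*log(c)/9 - 8*c*log(7)/9 + 8*c/9 + 16*c*log(3)/9


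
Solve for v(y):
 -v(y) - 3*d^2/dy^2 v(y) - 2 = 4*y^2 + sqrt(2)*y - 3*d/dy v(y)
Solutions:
 v(y) = -4*y^2 - 24*y - sqrt(2)*y + (C1*sin(sqrt(3)*y/6) + C2*cos(sqrt(3)*y/6))*exp(y/2) - 50 - 3*sqrt(2)


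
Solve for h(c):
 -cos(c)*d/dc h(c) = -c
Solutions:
 h(c) = C1 + Integral(c/cos(c), c)


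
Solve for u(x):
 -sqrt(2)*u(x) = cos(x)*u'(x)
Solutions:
 u(x) = C1*(sin(x) - 1)^(sqrt(2)/2)/(sin(x) + 1)^(sqrt(2)/2)


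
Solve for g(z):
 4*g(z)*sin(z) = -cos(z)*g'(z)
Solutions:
 g(z) = C1*cos(z)^4


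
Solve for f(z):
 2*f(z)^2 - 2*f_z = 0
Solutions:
 f(z) = -1/(C1 + z)


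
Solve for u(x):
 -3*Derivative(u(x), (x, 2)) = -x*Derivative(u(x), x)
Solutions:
 u(x) = C1 + C2*erfi(sqrt(6)*x/6)


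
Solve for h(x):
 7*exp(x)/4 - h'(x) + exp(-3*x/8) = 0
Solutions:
 h(x) = C1 + 7*exp(x)/4 - 8*exp(-3*x/8)/3


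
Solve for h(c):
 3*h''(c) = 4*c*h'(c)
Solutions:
 h(c) = C1 + C2*erfi(sqrt(6)*c/3)


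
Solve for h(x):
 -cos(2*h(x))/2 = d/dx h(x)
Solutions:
 h(x) = -asin((C1 + exp(2*x))/(C1 - exp(2*x)))/2 + pi/2
 h(x) = asin((C1 + exp(2*x))/(C1 - exp(2*x)))/2


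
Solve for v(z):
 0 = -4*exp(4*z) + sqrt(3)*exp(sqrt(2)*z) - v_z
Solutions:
 v(z) = C1 - exp(4*z) + sqrt(6)*exp(sqrt(2)*z)/2


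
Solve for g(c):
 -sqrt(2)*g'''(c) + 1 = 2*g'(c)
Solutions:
 g(c) = C1 + C2*sin(2^(1/4)*c) + C3*cos(2^(1/4)*c) + c/2


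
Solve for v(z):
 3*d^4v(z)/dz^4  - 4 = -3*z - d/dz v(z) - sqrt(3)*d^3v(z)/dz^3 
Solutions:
 v(z) = C1 + C2*exp(z*(-4*sqrt(3) + 2*18^(1/3)/(2*sqrt(3) + 81 + sqrt(-12 + (2*sqrt(3) + 81)^2))^(1/3) + 12^(1/3)*(2*sqrt(3) + 81 + sqrt(-12 + (2*sqrt(3) + 81)^2))^(1/3))/36)*sin(2^(1/3)*3^(1/6)*z*(-2^(1/3)*3^(2/3)*(2*sqrt(3) + 81 + 9*sqrt(-4/27 + (2*sqrt(3)/9 + 9)^2))^(1/3) + 6/(2*sqrt(3) + 81 + 9*sqrt(-4/27 + (2*sqrt(3)/9 + 9)^2))^(1/3))/36) + C3*exp(z*(-4*sqrt(3) + 2*18^(1/3)/(2*sqrt(3) + 81 + sqrt(-12 + (2*sqrt(3) + 81)^2))^(1/3) + 12^(1/3)*(2*sqrt(3) + 81 + sqrt(-12 + (2*sqrt(3) + 81)^2))^(1/3))/36)*cos(2^(1/3)*3^(1/6)*z*(-2^(1/3)*3^(2/3)*(2*sqrt(3) + 81 + 9*sqrt(-4/27 + (2*sqrt(3)/9 + 9)^2))^(1/3) + 6/(2*sqrt(3) + 81 + 9*sqrt(-4/27 + (2*sqrt(3)/9 + 9)^2))^(1/3))/36) + C4*exp(-z*(2*18^(1/3)/(2*sqrt(3) + 81 + sqrt(-12 + (2*sqrt(3) + 81)^2))^(1/3) + 2*sqrt(3) + 12^(1/3)*(2*sqrt(3) + 81 + sqrt(-12 + (2*sqrt(3) + 81)^2))^(1/3))/18) - 3*z^2/2 + 4*z


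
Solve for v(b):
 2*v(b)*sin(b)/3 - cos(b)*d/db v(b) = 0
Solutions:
 v(b) = C1/cos(b)^(2/3)


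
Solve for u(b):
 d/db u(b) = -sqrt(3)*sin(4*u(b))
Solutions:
 u(b) = -acos((-C1 - exp(8*sqrt(3)*b))/(C1 - exp(8*sqrt(3)*b)))/4 + pi/2
 u(b) = acos((-C1 - exp(8*sqrt(3)*b))/(C1 - exp(8*sqrt(3)*b)))/4
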